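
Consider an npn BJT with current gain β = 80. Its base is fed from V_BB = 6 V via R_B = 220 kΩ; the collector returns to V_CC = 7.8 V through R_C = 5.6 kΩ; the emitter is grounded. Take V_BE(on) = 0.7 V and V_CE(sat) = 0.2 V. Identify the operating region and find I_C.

Assume active: I_B = (6 − 0.7)/220 = 0.0241 mA, giving I_C = β·I_B = 1.93 mA.
But then V_CE = 7.8 − 1.93×5.6 = -2.99 V < V_CE(sat) = 0.2 V — impossible in the active region.
So the transistor is saturated. With V_CE = 0.2 V, I_C = (V_CC − 0.2)/R_C = 7.6/5.6 = 1.36 mA.
Check: β·I_B = 1.93 mA > I_C = 1.36 mA, confirming saturation.

saturation; I_C ≈ 1.4 mA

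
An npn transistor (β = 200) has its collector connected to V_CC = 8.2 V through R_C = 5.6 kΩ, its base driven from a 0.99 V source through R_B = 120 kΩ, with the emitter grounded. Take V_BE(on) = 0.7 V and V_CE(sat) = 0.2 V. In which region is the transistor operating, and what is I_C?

active; I_C ≈ 0.48 mA

Assume active. Base-emitter loop: I_B = (V_BB − V_BE)/R_B = (0.99 − 0.7)/120 = 0.00242 mA.
I_C = β·I_B = 200×0.00242 = 0.483 mA.
V_CE = V_CC − I_C·R_C = 8.2 − 0.483×5.6 = 5.49 V > V_CE(sat), so the active-region assumption holds.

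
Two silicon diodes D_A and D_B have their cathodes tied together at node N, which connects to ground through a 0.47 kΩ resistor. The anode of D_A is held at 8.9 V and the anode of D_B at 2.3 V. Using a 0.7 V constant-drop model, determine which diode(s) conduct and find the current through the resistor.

Assume both conduct. Then node N would need to be at both 8.9−0.7 = 8.2 V and 2.3−0.7 = 1.6 V, which is impossible.
Assume only D_A conducts: V_N = 8.9 − 0.7 = 8.2 V, so I_R = 8.2/0.47 = 17.4 mA.
Check D_B: its anode-to-cathode voltage is 2.3 − 8.2 = -5.9 V < 0.7 V, so it is off. The assumption is consistent.

Only D_A conducts; I_R ≈ 17 mA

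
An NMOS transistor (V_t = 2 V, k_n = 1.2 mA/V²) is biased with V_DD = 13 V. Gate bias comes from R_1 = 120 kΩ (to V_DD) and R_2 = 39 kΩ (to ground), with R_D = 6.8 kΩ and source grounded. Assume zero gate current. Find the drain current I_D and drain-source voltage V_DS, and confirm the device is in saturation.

V_G = V_DD·R_2/(R_1+R_2) = 13×39/159 = 3.19 V. With the source grounded, V_GS = V_G = 3.19 V.
Assume saturation: I_D = (k_n/2)(V_GS − V_t)² = (1.2/2)×(3.19 − 2)² = 0.6×1.19² = 0.848 mA.
V_DS = V_DD − I_D·R_D = 13 − 0.848×6.8 = 7.24 V.
Saturation requires V_DS ≥ V_GS − V_t = 1.19 V; 7.24 ≥ 1.19 ✓.

I_D ≈ 0.85 mA, V_DS ≈ 7.2 V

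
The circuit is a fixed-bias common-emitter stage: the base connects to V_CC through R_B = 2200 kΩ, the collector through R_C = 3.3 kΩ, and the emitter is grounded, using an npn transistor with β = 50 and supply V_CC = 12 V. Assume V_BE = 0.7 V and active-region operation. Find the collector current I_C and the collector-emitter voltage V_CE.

Base loop: V_CC = I_B·R_B + V_BE, so I_B = (12 − 0.7)/2200 kΩ = 0.00514 mA.
In the active region I_C = β·I_B = 50 × 0.00514 = 0.257 mA.
Collector loop: V_CE = V_CC − I_C·R_C = 12 − 0.257×3.3 = 11.2 V.
Since V_CE = 11.2 V > V_CE(sat) ≈ 0.2 V, the transistor is in the active region as assumed.

I_C ≈ 0.26 mA, V_CE ≈ 11 V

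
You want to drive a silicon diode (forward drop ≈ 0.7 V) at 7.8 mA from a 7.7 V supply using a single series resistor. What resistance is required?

The resistor drops V_S − V_D = 7.7 − 0.7 = 7 V at 7.8 mA.
R = 7 V / 7.8 mA = 0.897 kΩ.

R ≈ 0.9 kΩ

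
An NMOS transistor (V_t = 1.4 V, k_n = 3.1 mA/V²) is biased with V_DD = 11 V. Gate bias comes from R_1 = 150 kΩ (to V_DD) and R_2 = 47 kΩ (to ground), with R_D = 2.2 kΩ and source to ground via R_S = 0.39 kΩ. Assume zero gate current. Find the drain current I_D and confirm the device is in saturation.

V_G = V_DD·R_2/(R_1+R_2) = 11×47/197 = 2.62 V.
Assume saturation: I_D = (k_n/2)(V_GS − V_t)² with V_GS = V_G − I_D·R_S = 2.62 − 0.39·I_D.
Substituting gives 0.236·I_D² − 2.48·I_D + 2.32 = 0, with roots I_D = 1.04 or 9.48 mA.
The root I_D = 9.48 mA gives V_GS = -1.07 V ≤ V_t, so take I_D = 1.04 mA.
Then V_GS = 2.22 V and V_DS = V_DD − I_D(R_D+R_S) = 11 − 1.04×2.59 = 8.31 V.
Saturation requires V_DS ≥ V_GS − V_t = 0.819 V; 8.31 ≥ 0.819 ✓.

I_D ≈ 1 mA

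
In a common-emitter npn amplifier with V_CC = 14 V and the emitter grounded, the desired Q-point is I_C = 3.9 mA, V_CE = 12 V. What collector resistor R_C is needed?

R_C ≈ 0.51 kΩ

Collector loop: V_CC = I_C·R_C + V_CE.
R_C = (V_CC − V_CE)/I_C = (14 − 12)/3.9 = 0.513 kΩ.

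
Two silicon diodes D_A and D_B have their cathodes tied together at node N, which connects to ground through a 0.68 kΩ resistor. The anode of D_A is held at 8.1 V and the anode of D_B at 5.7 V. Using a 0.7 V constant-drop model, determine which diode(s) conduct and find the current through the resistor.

Assume both conduct. Then node N would need to be at both 8.1−0.7 = 7.4 V and 5.7−0.7 = 5 V, which is impossible.
Assume only D_A conducts: V_N = 8.1 − 0.7 = 7.4 V, so I_R = 7.4/0.68 = 10.9 mA.
Check D_B: its anode-to-cathode voltage is 5.7 − 7.4 = -1.7 V < 0.7 V, so it is off. The assumption is consistent.

Only D_A conducts; I_R ≈ 11 mA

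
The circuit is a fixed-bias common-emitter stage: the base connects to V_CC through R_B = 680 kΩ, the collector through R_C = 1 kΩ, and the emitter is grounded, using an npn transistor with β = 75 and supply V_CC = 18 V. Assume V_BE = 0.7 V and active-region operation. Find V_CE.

Base loop: V_CC = I_B·R_B + V_BE, so I_B = (18 − 0.7)/680 kΩ = 0.0254 mA.
In the active region I_C = β·I_B = 75 × 0.0254 = 1.91 mA.
Collector loop: V_CE = V_CC − I_C·R_C = 18 − 1.91×1 = 16.1 V.
Since V_CE = 16.1 V > V_CE(sat) ≈ 0.2 V, the transistor is in the active region as assumed.

V_CE ≈ 16 V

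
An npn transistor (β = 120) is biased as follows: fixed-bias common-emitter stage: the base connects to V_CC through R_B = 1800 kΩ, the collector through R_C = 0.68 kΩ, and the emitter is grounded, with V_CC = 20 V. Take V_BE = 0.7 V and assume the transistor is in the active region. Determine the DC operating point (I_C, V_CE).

I_C ≈ 1.3 mA, V_CE ≈ 19 V

Base loop: V_CC = I_B·R_B + V_BE, so I_B = (20 − 0.7)/1800 kΩ = 0.0107 mA.
In the active region I_C = β·I_B = 120 × 0.0107 = 1.29 mA.
Collector loop: V_CE = V_CC − I_C·R_C = 20 − 1.29×0.68 = 19.1 V.
Since V_CE = 19.1 V > V_CE(sat) ≈ 0.2 V, the transistor is in the active region as assumed.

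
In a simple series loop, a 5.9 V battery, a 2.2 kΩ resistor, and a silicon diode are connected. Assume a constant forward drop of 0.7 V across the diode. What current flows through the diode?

KVL around the loop: 5.9 = V_D + I·R = 0.7 + I × 2.2 kΩ.
So I = (5.9 − 0.7) / 2.2 kΩ = 5.2 / 2.2 = 2.36 mA.

I ≈ 2.4 mA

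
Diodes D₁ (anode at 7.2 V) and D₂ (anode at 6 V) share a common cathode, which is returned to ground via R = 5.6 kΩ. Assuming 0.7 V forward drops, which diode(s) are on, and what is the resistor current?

Only D₁ conducts; I_R ≈ 1.2 mA

Assume both conduct. Then node N would need to be at both 7.2−0.7 = 6.5 V and 6−0.7 = 5.3 V, which is impossible.
Assume only D₁ conducts: V_N = 7.2 − 0.7 = 6.5 V, so I_R = 6.5/5.6 = 1.16 mA.
Check D₂: its anode-to-cathode voltage is 6 − 6.5 = -0.5 V < 0.7 V, so it is off. The assumption is consistent.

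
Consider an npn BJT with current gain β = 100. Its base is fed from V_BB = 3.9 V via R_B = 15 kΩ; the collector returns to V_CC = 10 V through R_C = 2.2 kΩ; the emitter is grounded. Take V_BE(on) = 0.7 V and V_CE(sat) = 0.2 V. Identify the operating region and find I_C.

Assume active: I_B = (3.9 − 0.7)/15 = 0.213 mA, giving I_C = β·I_B = 21.3 mA.
But then V_CE = 10 − 21.3×2.2 = -36.9 V < V_CE(sat) = 0.2 V — impossible in the active region.
So the transistor is saturated. With V_CE = 0.2 V, I_C = (V_CC − 0.2)/R_C = 9.8/2.2 = 4.45 mA.
Check: β·I_B = 21.3 mA > I_C = 4.45 mA, confirming saturation.

saturation; I_C ≈ 4.5 mA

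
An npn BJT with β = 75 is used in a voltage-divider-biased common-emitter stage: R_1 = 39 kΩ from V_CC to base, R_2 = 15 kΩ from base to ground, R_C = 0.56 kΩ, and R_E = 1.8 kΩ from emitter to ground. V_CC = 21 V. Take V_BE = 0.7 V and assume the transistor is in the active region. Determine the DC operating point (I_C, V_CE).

I_C ≈ 2.6 mA, V_CE ≈ 15 V

Thevenize the base divider: V_Th = V_CC·R_2/(R_1+R_2) = 21×15/54 = 5.83 V, R_Th = R_1‖R_2 = 10.8 kΩ.
Base-emitter loop: V_Th = I_B·R_Th + V_BE + (β+1)I_B·R_E, so I_B = (5.83 − 0.7) / (10.8 + 76×1.8) = 0.0348 mA.
I_C = β·I_B = 75×0.0348 = 2.61 mA, and I_E = (β+1)I_B = 2.64 mA.
V_CE = V_CC − I_C·R_C − I_E·R_E = 21 − 2.61×0.56 − 2.64×1.8 = 14.8 V.
V_CE = 14.8 V > 0.2 V confirms active-region operation.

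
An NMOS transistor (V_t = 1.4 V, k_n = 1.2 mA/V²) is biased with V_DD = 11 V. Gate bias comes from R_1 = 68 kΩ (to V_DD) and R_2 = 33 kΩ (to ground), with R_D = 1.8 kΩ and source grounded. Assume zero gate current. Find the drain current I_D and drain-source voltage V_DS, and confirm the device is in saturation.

I_D ≈ 2.9 mA, V_DS ≈ 5.8 V

V_G = V_DD·R_2/(R_1+R_2) = 11×33/101 = 3.59 V. With the source grounded, V_GS = V_G = 3.59 V.
Assume saturation: I_D = (k_n/2)(V_GS − V_t)² = (1.2/2)×(3.59 − 1.4)² = 0.6×2.19² = 2.89 mA.
V_DS = V_DD − I_D·R_D = 11 − 2.89×1.8 = 5.8 V.
Saturation requires V_DS ≥ V_GS − V_t = 2.19 V; 5.8 ≥ 2.19 ✓.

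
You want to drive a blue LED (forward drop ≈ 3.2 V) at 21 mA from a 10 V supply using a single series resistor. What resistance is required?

The resistor drops V_S − V_D = 10 − 3.2 = 6.8 V at 21 mA.
R = 6.8 V / 21 mA = 0.324 kΩ.

R ≈ 0.32 kΩ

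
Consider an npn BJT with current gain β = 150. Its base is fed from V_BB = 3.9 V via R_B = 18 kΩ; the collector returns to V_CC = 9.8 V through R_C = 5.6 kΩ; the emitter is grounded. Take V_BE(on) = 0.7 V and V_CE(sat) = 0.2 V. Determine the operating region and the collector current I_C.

Assume active: I_B = (3.9 − 0.7)/18 = 0.178 mA, giving I_C = β·I_B = 26.7 mA.
But then V_CE = 9.8 − 26.7×5.6 = -140 V < V_CE(sat) = 0.2 V — impossible in the active region.
So the transistor is saturated. With V_CE = 0.2 V, I_C = (V_CC − 0.2)/R_C = 9.6/5.6 = 1.71 mA.
Check: β·I_B = 26.7 mA > I_C = 1.71 mA, confirming saturation.

saturation; I_C ≈ 1.7 mA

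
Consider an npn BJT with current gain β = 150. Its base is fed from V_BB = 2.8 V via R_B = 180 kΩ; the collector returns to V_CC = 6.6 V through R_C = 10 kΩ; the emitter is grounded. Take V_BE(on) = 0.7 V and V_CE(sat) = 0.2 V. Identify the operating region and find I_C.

saturation; I_C ≈ 0.64 mA

Assume active: I_B = (2.8 − 0.7)/180 = 0.0117 mA, giving I_C = β·I_B = 1.75 mA.
But then V_CE = 6.6 − 1.75×10 = -10.9 V < V_CE(sat) = 0.2 V — impossible in the active region.
So the transistor is saturated. With V_CE = 0.2 V, I_C = (V_CC − 0.2)/R_C = 6.4/10 = 0.64 mA.
Check: β·I_B = 1.75 mA > I_C = 0.64 mA, confirming saturation.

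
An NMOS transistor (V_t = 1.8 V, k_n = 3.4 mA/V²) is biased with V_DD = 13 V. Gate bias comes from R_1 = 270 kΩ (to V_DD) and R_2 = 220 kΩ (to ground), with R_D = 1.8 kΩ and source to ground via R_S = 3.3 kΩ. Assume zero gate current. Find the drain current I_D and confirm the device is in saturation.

V_G = V_DD·R_2/(R_1+R_2) = 13×220/490 = 5.84 V.
Assume saturation: I_D = (k_n/2)(V_GS − V_t)² with V_GS = V_G − I_D·R_S = 5.84 − 3.3·I_D.
Substituting gives 18.5·I_D² − 46.3·I_D + 27.7 = 0, with roots I_D = 0.992 or 1.51 mA.
The root I_D = 1.51 mA gives V_GS = 0.858 V ≤ V_t, so take I_D = 0.992 mA.
Then V_GS = 2.56 V and V_DS = V_DD − I_D(R_D+R_S) = 13 − 0.992×5.1 = 7.94 V.
Saturation requires V_DS ≥ V_GS − V_t = 0.764 V; 7.94 ≥ 0.764 ✓.

I_D ≈ 0.99 mA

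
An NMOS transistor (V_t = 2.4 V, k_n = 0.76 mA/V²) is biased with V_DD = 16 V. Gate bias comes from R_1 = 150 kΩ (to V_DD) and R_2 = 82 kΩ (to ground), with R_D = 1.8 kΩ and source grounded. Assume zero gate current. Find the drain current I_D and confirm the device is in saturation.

V_G = V_DD·R_2/(R_1+R_2) = 16×82/232 = 5.66 V. With the source grounded, V_GS = V_G = 5.66 V.
Assume saturation: I_D = (k_n/2)(V_GS − V_t)² = (0.76/2)×(5.66 − 2.4)² = 0.38×3.26² = 4.03 mA.
V_DS = V_DD − I_D·R_D = 16 − 4.03×1.8 = 8.75 V.
Saturation requires V_DS ≥ V_GS − V_t = 3.26 V; 8.75 ≥ 3.26 ✓.

I_D ≈ 4 mA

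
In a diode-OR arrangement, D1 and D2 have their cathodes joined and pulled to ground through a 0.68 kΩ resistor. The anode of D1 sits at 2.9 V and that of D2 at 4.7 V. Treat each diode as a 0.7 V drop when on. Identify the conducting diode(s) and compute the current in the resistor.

Only D2 conducts; I_R ≈ 5.9 mA

Assume both conduct. Then node N would need to be at both 2.9−0.7 = 2.2 V and 4.7−0.7 = 4 V, which is impossible.
Assume only D2 conducts: V_N = 4.7 − 0.7 = 4 V, so I_R = 4/0.68 = 5.88 mA.
Check D1: its anode-to-cathode voltage is 2.9 − 4 = -1.1 V < 0.7 V, so it is off. The assumption is consistent.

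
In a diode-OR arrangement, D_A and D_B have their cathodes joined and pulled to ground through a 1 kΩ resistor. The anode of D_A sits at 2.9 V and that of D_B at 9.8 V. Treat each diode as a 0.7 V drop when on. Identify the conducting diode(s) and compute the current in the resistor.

Assume both conduct. Then node N would need to be at both 2.9−0.7 = 2.2 V and 9.8−0.7 = 9.1 V, which is impossible.
Assume only D_B conducts: V_N = 9.8 − 0.7 = 9.1 V, so I_R = 9.1/1 = 9.1 mA.
Check D_A: its anode-to-cathode voltage is 2.9 − 9.1 = -6.2 V < 0.7 V, so it is off. The assumption is consistent.

Only D_B conducts; I_R ≈ 9.1 mA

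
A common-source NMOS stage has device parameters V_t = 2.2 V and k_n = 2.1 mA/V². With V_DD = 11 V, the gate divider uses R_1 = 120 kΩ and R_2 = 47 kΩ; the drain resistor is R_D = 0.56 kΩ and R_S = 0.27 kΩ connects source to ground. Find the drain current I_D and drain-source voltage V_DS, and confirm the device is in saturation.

I_D ≈ 0.58 mA, V_DS ≈ 11 V

V_G = V_DD·R_2/(R_1+R_2) = 11×47/167 = 3.1 V.
Assume saturation: I_D = (k_n/2)(V_GS − V_t)² with V_GS = V_G − I_D·R_S = 3.1 − 0.27·I_D.
Substituting gives 0.0765·I_D² − 1.51·I_D + 0.843 = 0, with roots I_D = 0.576 or 19.1 mA.
The root I_D = 19.1 mA gives V_GS = -2.07 V ≤ V_t, so take I_D = 0.576 mA.
Then V_GS = 2.94 V and V_DS = V_DD − I_D(R_D+R_S) = 11 − 0.576×0.83 = 10.5 V.
Saturation requires V_DS ≥ V_GS − V_t = 0.74 V; 10.5 ≥ 0.74 ✓.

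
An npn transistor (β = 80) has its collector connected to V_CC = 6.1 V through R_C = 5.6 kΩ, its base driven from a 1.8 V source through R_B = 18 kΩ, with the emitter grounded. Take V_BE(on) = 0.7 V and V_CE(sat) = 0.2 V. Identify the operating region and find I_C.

Assume active: I_B = (1.8 − 0.7)/18 = 0.0611 mA, giving I_C = β·I_B = 4.89 mA.
But then V_CE = 6.1 − 4.89×5.6 = -21.3 V < V_CE(sat) = 0.2 V — impossible in the active region.
So the transistor is saturated. With V_CE = 0.2 V, I_C = (V_CC − 0.2)/R_C = 5.9/5.6 = 1.05 mA.
Check: β·I_B = 4.89 mA > I_C = 1.05 mA, confirming saturation.

saturation; I_C ≈ 1.1 mA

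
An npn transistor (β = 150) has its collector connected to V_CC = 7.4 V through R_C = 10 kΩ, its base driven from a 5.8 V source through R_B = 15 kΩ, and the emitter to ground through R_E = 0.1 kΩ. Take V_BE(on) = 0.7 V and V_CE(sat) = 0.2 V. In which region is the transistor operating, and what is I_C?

Assume active: I_B = (5.8 − 0.7)/(15 + 151×0.1) = 0.169 mA, I_C = β·I_B = 25.4 mA.
Then V_CE = 7.4 − 25.4×10 − 25.6×0.1 = -249 V < 0.2 V — the active assumption fails.
Re-solve with V_CE = 0.2 V. KCL at the emitter: V_E/R_E = (V_BB−0.7−V_E)/R_B + (V_CC−0.2−V_E)/R_C, giving V_E = 0.104 V.
I_C = (V_CC − 0.2 − V_E)/R_C = (7.2 − 0.104)/10 = 0.71 mA.
Check: I_B = (5.1 − 0.104)/15 = 0.333 mA, and β·I_B = 50 mA > I_C, confirming saturation.

saturation; I_C ≈ 0.71 mA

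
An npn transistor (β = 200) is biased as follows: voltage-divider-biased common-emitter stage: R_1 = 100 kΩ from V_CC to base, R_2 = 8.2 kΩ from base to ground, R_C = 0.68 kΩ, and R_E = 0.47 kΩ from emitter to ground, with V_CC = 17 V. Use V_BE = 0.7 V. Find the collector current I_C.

Thevenize the base divider: V_Th = V_CC·R_2/(R_1+R_2) = 17×8.2/108 = 1.29 V, R_Th = R_1‖R_2 = 7.58 kΩ.
Base-emitter loop: V_Th = I_B·R_Th + V_BE + (β+1)I_B·R_E, so I_B = (1.29 − 0.7) / (7.58 + 201×0.47) = 0.00577 mA.
I_C = β·I_B = 200×0.00577 = 1.15 mA, and I_E = (β+1)I_B = 1.16 mA.
V_CE = V_CC − I_C·R_C − I_E·R_E = 17 − 1.15×0.68 − 1.16×0.47 = 15.7 V.
V_CE = 15.7 V > 0.2 V confirms active-region operation.

I_C ≈ 1.2 mA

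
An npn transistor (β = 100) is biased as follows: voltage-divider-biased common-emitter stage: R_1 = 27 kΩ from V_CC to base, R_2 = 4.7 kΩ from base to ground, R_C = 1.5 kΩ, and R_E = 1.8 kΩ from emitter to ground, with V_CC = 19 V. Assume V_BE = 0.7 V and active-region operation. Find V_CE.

Thevenize the base divider: V_Th = V_CC·R_2/(R_1+R_2) = 19×4.7/31.7 = 2.82 V, R_Th = R_1‖R_2 = 4 kΩ.
Base-emitter loop: V_Th = I_B·R_Th + V_BE + (β+1)I_B·R_E, so I_B = (2.82 − 0.7) / (4 + 101×1.8) = 0.0114 mA.
I_C = β·I_B = 100×0.0114 = 1.14 mA, and I_E = (β+1)I_B = 1.15 mA.
V_CE = V_CC − I_C·R_C − I_E·R_E = 19 − 1.14×1.5 − 1.15×1.8 = 15.2 V.
V_CE = 15.2 V > 0.2 V confirms active-region operation.

V_CE ≈ 15 V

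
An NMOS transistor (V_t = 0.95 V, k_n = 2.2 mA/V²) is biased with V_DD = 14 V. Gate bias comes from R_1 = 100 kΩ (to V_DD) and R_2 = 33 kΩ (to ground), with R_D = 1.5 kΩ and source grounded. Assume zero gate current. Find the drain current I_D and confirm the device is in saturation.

I_D ≈ 7 mA

V_G = V_DD·R_2/(R_1+R_2) = 14×33/133 = 3.47 V. With the source grounded, V_GS = V_G = 3.47 V.
Assume saturation: I_D = (k_n/2)(V_GS − V_t)² = (2.2/2)×(3.47 − 0.95)² = 1.1×2.52² = 7.01 mA.
V_DS = V_DD − I_D·R_D = 14 − 7.01×1.5 = 3.49 V.
Saturation requires V_DS ≥ V_GS − V_t = 2.52 V; 3.49 ≥ 2.52 ✓.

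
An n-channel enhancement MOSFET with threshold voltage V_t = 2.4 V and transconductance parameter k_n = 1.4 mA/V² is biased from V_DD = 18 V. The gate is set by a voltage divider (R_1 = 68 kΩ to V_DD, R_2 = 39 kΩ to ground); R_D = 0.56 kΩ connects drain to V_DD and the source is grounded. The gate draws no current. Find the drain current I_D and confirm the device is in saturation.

V_G = V_DD·R_2/(R_1+R_2) = 18×39/107 = 6.56 V. With the source grounded, V_GS = V_G = 6.56 V.
Assume saturation: I_D = (k_n/2)(V_GS − V_t)² = (1.4/2)×(6.56 − 2.4)² = 0.7×4.16² = 12.1 mA.
V_DS = V_DD − I_D·R_D = 18 − 12.1×0.56 = 11.2 V.
Saturation requires V_DS ≥ V_GS − V_t = 4.16 V; 11.2 ≥ 4.16 ✓.

I_D ≈ 12 mA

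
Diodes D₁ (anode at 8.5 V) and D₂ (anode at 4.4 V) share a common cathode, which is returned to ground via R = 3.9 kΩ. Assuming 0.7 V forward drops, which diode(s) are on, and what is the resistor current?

Assume both conduct. Then node N would need to be at both 8.5−0.7 = 7.8 V and 4.4−0.7 = 3.7 V, which is impossible.
Assume only D₁ conducts: V_N = 8.5 − 0.7 = 7.8 V, so I_R = 7.8/3.9 = 2 mA.
Check D₂: its anode-to-cathode voltage is 4.4 − 7.8 = -3.4 V < 0.7 V, so it is off. The assumption is consistent.

Only D₁ conducts; I_R ≈ 2 mA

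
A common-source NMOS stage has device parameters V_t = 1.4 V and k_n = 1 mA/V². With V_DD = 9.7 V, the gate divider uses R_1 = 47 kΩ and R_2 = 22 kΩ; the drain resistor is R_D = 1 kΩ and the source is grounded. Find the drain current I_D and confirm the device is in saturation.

V_G = V_DD·R_2/(R_1+R_2) = 9.7×22/69 = 3.09 V. With the source grounded, V_GS = V_G = 3.09 V.
Assume saturation: I_D = (k_n/2)(V_GS − V_t)² = (1/2)×(3.09 − 1.4)² = 0.5×1.69² = 1.43 mA.
V_DS = V_DD − I_D·R_D = 9.7 − 1.43×1 = 8.27 V.
Saturation requires V_DS ≥ V_GS − V_t = 1.69 V; 8.27 ≥ 1.69 ✓.

I_D ≈ 1.4 mA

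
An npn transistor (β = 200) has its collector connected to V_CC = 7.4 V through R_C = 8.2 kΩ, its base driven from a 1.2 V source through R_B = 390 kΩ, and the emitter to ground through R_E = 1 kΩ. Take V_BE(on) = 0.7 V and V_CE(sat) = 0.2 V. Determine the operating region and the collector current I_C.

Assume active. Base-emitter loop: I_B = (V_BB − V_BE)/(R_B + (β+1)R_E) = (1.2 − 0.7)/(390 + 201×1) = 0.000846 mA.
I_C = β·I_B = 200×0.000846 = 0.169 mA.
V_CE = V_CC − I_C·R_C − I_E·R_E = 7.4 − 0.169×8.2 − 0.17×1 = 5.84 V > V_CE(sat), so the active-region assumption holds.

active; I_C ≈ 0.17 mA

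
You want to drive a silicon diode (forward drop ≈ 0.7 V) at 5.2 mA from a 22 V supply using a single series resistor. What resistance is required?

R ≈ 4.1 kΩ

The resistor drops V_S − V_D = 22 − 0.7 = 21.3 V at 5.2 mA.
R = 21.3 V / 5.2 mA = 4.1 kΩ.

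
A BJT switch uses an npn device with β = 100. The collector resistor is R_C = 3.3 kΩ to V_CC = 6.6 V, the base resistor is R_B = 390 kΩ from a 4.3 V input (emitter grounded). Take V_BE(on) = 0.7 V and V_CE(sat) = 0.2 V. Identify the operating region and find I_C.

Assume active. Base-emitter loop: I_B = (V_BB − V_BE)/R_B = (4.3 − 0.7)/390 = 0.00923 mA.
I_C = β·I_B = 100×0.00923 = 0.923 mA.
V_CE = V_CC − I_C·R_C = 6.6 − 0.923×3.3 = 3.55 V > V_CE(sat), so the active-region assumption holds.

active; I_C ≈ 0.92 mA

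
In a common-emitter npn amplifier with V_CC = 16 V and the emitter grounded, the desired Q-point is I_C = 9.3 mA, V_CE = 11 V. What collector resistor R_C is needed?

Collector loop: V_CC = I_C·R_C + V_CE.
R_C = (V_CC − V_CE)/I_C = (16 − 11)/9.3 = 0.538 kΩ.

R_C ≈ 0.54 kΩ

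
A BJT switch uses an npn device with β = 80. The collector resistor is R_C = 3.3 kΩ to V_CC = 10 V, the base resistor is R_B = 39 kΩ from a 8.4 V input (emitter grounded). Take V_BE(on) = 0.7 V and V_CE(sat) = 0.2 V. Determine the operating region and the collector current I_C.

saturation; I_C ≈ 3 mA

Assume active: I_B = (8.4 − 0.7)/39 = 0.197 mA, giving I_C = β·I_B = 15.8 mA.
But then V_CE = 10 − 15.8×3.3 = -42.1 V < V_CE(sat) = 0.2 V — impossible in the active region.
So the transistor is saturated. With V_CE = 0.2 V, I_C = (V_CC − 0.2)/R_C = 9.8/3.3 = 2.97 mA.
Check: β·I_B = 15.8 mA > I_C = 2.97 mA, confirming saturation.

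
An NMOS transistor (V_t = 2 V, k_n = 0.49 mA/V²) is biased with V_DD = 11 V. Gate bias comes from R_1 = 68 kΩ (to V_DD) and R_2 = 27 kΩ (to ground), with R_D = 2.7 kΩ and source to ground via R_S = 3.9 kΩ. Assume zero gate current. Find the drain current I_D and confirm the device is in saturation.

I_D ≈ 0.11 mA

V_G = V_DD·R_2/(R_1+R_2) = 11×27/95 = 3.13 V.
Assume saturation: I_D = (k_n/2)(V_GS − V_t)² with V_GS = V_G − I_D·R_S = 3.13 − 3.9·I_D.
Substituting gives 3.73·I_D² − 3.15·I_D + 0.311 = 0, with roots I_D = 0.114 or 0.732 mA.
The root I_D = 0.732 mA gives V_GS = 0.271 V ≤ V_t, so take I_D = 0.114 mA.
Then V_GS = 2.68 V and V_DS = V_DD − I_D(R_D+R_S) = 11 − 0.114×6.6 = 10.2 V.
Saturation requires V_DS ≥ V_GS − V_t = 0.682 V; 10.2 ≥ 0.682 ✓.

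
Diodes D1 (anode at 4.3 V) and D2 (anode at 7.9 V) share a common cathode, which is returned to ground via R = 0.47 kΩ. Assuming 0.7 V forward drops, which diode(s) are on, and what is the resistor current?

Only D2 conducts; I_R ≈ 15 mA

Assume both conduct. Then node N would need to be at both 4.3−0.7 = 3.6 V and 7.9−0.7 = 7.2 V, which is impossible.
Assume only D2 conducts: V_N = 7.9 − 0.7 = 7.2 V, so I_R = 7.2/0.47 = 15.3 mA.
Check D1: its anode-to-cathode voltage is 4.3 − 7.2 = -2.9 V < 0.7 V, so it is off. The assumption is consistent.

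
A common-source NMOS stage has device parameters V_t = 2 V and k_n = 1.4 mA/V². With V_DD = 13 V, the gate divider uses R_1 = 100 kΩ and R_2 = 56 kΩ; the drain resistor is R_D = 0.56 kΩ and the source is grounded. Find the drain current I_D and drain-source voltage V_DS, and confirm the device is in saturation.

V_G = V_DD·R_2/(R_1+R_2) = 13×56/156 = 4.67 V. With the source grounded, V_GS = V_G = 4.67 V.
Assume saturation: I_D = (k_n/2)(V_GS − V_t)² = (1.4/2)×(4.67 − 2)² = 0.7×2.67² = 4.98 mA.
V_DS = V_DD − I_D·R_D = 13 − 4.98×0.56 = 10.2 V.
Saturation requires V_DS ≥ V_GS − V_t = 2.67 V; 10.2 ≥ 2.67 ✓.

I_D ≈ 5 mA, V_DS ≈ 10 V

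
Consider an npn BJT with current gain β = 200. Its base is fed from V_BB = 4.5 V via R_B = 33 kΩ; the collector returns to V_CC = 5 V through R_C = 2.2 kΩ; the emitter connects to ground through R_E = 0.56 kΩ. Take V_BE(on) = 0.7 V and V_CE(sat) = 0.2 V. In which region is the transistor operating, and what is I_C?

saturation; I_C ≈ 1.7 mA

Assume active: I_B = (4.5 − 0.7)/(33 + 201×0.56) = 0.0261 mA, I_C = β·I_B = 5.22 mA.
Then V_CE = 5 − 5.22×2.2 − 5.25×0.56 = -9.43 V < 0.2 V — the active assumption fails.
Re-solve with V_CE = 0.2 V. KCL at the emitter: V_E/R_E = (V_BB−0.7−V_E)/R_B + (V_CC−0.2−V_E)/R_C, giving V_E = 1.01 V.
I_C = (V_CC − 0.2 − V_E)/R_C = (4.8 − 1.01)/2.2 = 1.72 mA.
Check: I_B = (3.8 − 1.01)/33 = 0.0845 mA, and β·I_B = 16.9 mA > I_C, confirming saturation.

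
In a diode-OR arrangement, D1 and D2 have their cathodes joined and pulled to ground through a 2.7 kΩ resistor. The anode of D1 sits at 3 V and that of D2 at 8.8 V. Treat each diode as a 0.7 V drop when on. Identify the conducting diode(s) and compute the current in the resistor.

Only D2 conducts; I_R ≈ 3 mA

Assume both conduct. Then node N would need to be at both 3−0.7 = 2.3 V and 8.8−0.7 = 8.1 V, which is impossible.
Assume only D2 conducts: V_N = 8.8 − 0.7 = 8.1 V, so I_R = 8.1/2.7 = 3 mA.
Check D1: its anode-to-cathode voltage is 3 − 8.1 = -5.1 V < 0.7 V, so it is off. The assumption is consistent.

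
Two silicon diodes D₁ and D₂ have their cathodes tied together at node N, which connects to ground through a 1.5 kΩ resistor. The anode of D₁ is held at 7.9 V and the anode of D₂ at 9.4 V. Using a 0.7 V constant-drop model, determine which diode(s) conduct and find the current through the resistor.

Assume both conduct. Then node N would need to be at both 7.9−0.7 = 7.2 V and 9.4−0.7 = 8.7 V, which is impossible.
Assume only D₂ conducts: V_N = 9.4 − 0.7 = 8.7 V, so I_R = 8.7/1.5 = 5.8 mA.
Check D₁: its anode-to-cathode voltage is 7.9 − 8.7 = -0.8 V < 0.7 V, so it is off. The assumption is consistent.

Only D₂ conducts; I_R ≈ 5.8 mA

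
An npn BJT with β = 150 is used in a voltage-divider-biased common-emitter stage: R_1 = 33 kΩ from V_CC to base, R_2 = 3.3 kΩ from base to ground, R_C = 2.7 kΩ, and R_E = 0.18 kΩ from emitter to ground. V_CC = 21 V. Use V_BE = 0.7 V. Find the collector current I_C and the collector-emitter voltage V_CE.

Thevenize the base divider: V_Th = V_CC·R_2/(R_1+R_2) = 21×3.3/36.3 = 1.91 V, R_Th = R_1‖R_2 = 3 kΩ.
Base-emitter loop: V_Th = I_B·R_Th + V_BE + (β+1)I_B·R_E, so I_B = (1.91 − 0.7) / (3 + 151×0.18) = 0.0401 mA.
I_C = β·I_B = 150×0.0401 = 6.01 mA, and I_E = (β+1)I_B = 6.05 mA.
V_CE = V_CC − I_C·R_C − I_E·R_E = 21 − 6.01×2.7 − 6.05×0.18 = 3.69 V.
V_CE = 3.69 V > 0.2 V confirms active-region operation.

I_C ≈ 6 mA, V_CE ≈ 3.7 V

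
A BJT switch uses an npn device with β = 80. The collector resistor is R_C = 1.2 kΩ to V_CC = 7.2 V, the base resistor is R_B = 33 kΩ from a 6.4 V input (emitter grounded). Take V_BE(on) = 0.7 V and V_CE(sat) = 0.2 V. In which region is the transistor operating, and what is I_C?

Assume active: I_B = (6.4 − 0.7)/33 = 0.173 mA, giving I_C = β·I_B = 13.8 mA.
But then V_CE = 7.2 − 13.8×1.2 = -9.38 V < V_CE(sat) = 0.2 V — impossible in the active region.
So the transistor is saturated. With V_CE = 0.2 V, I_C = (V_CC − 0.2)/R_C = 7/1.2 = 5.83 mA.
Check: β·I_B = 13.8 mA > I_C = 5.83 mA, confirming saturation.

saturation; I_C ≈ 5.8 mA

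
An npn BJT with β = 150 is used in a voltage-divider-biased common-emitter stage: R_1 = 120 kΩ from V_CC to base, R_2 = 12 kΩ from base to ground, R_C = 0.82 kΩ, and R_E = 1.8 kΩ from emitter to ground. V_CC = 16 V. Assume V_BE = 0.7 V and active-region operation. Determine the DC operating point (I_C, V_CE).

Thevenize the base divider: V_Th = V_CC·R_2/(R_1+R_2) = 16×12/132 = 1.45 V, R_Th = R_1‖R_2 = 10.9 kΩ.
Base-emitter loop: V_Th = I_B·R_Th + V_BE + (β+1)I_B·R_E, so I_B = (1.45 − 0.7) / (10.9 + 151×1.8) = 0.00267 mA.
I_C = β·I_B = 150×0.00267 = 0.4 mA, and I_E = (β+1)I_B = 0.403 mA.
V_CE = V_CC − I_C·R_C − I_E·R_E = 16 − 0.4×0.82 − 0.403×1.8 = 14.9 V.
V_CE = 14.9 V > 0.2 V confirms active-region operation.

I_C ≈ 0.4 mA, V_CE ≈ 15 V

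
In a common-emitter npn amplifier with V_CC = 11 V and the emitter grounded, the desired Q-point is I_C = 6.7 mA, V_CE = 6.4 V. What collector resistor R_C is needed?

Collector loop: V_CC = I_C·R_C + V_CE.
R_C = (V_CC − V_CE)/I_C = (11 − 6.4)/6.7 = 0.687 kΩ.

R_C ≈ 0.69 kΩ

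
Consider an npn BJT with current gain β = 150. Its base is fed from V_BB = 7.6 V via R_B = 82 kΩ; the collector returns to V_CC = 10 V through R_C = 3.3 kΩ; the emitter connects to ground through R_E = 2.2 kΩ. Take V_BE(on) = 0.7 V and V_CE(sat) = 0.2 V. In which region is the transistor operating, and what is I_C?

saturation; I_C ≈ 1.8 mA

Assume active: I_B = (7.6 − 0.7)/(82 + 151×2.2) = 0.0167 mA, I_C = β·I_B = 2.5 mA.
Then V_CE = 10 − 2.5×3.3 − 2.52×2.2 = -3.78 V < 0.2 V — the active assumption fails.
Re-solve with V_CE = 0.2 V. KCL at the emitter: V_E/R_E = (V_BB−0.7−V_E)/R_B + (V_CC−0.2−V_E)/R_C, giving V_E = 3.97 V.
I_C = (V_CC − 0.2 − V_E)/R_C = (9.8 − 3.97)/3.3 = 1.77 mA.
Check: I_B = (6.9 − 3.97)/82 = 0.0358 mA, and β·I_B = 5.36 mA > I_C, confirming saturation.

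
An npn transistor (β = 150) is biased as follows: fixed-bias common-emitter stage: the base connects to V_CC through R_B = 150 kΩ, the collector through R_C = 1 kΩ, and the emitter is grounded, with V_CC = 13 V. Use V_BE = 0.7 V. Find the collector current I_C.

Base loop: V_CC = I_B·R_B + V_BE, so I_B = (13 − 0.7)/150 kΩ = 0.082 mA.
In the active region I_C = β·I_B = 150 × 0.082 = 12.3 mA.
Collector loop: V_CE = V_CC − I_C·R_C = 13 − 12.3×1 = 0.7 V.
Since V_CE = 0.7 V > V_CE(sat) ≈ 0.2 V, the transistor is in the active region as assumed.

I_C ≈ 12 mA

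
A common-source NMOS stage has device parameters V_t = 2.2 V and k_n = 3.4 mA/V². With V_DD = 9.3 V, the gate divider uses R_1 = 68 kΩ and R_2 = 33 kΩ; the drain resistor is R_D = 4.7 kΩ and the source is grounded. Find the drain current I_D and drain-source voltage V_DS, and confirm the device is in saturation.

V_G = V_DD·R_2/(R_1+R_2) = 9.3×33/101 = 3.04 V. With the source grounded, V_GS = V_G = 3.04 V.
Assume saturation: I_D = (k_n/2)(V_GS − V_t)² = (3.4/2)×(3.04 − 2.2)² = 1.7×0.839² = 1.2 mA.
V_DS = V_DD − I_D·R_D = 9.3 − 1.2×4.7 = 3.68 V.
Saturation requires V_DS ≥ V_GS − V_t = 0.839 V; 3.68 ≥ 0.839 ✓.

I_D ≈ 1.2 mA, V_DS ≈ 3.7 V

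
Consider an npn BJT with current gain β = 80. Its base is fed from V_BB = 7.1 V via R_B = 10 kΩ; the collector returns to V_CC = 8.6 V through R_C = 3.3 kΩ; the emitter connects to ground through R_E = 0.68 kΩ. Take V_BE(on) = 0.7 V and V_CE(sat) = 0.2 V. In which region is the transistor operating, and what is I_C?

saturation; I_C ≈ 2 mA

Assume active: I_B = (7.1 − 0.7)/(10 + 81×0.68) = 0.0983 mA, I_C = β·I_B = 7.87 mA.
Then V_CE = 8.6 − 7.87×3.3 − 7.97×0.68 = -22.8 V < 0.2 V — the active assumption fails.
Re-solve with V_CE = 0.2 V. KCL at the emitter: V_E/R_E = (V_BB−0.7−V_E)/R_B + (V_CC−0.2−V_E)/R_C, giving V_E = 1.7 V.
I_C = (V_CC − 0.2 − V_E)/R_C = (8.4 − 1.7)/3.3 = 2.03 mA.
Check: I_B = (6.4 − 1.7)/10 = 0.47 mA, and β·I_B = 37.6 mA > I_C, confirming saturation.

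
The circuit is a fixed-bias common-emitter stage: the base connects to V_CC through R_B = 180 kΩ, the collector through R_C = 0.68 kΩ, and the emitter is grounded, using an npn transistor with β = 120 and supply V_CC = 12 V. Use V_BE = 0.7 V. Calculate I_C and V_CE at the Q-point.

Base loop: V_CC = I_B·R_B + V_BE, so I_B = (12 − 0.7)/180 kΩ = 0.0628 mA.
In the active region I_C = β·I_B = 120 × 0.0628 = 7.53 mA.
Collector loop: V_CE = V_CC − I_C·R_C = 12 − 7.53×0.68 = 6.88 V.
Since V_CE = 6.88 V > V_CE(sat) ≈ 0.2 V, the transistor is in the active region as assumed.

I_C ≈ 7.5 mA, V_CE ≈ 6.9 V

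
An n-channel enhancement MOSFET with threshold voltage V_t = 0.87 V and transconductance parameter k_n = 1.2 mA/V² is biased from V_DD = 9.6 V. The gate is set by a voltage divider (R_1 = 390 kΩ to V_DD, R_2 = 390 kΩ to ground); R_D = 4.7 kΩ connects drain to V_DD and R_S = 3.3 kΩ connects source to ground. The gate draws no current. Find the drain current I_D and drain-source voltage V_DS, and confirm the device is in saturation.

V_G = V_DD·R_2/(R_1+R_2) = 9.6×390/780 = 4.8 V.
Assume saturation: I_D = (k_n/2)(V_GS − V_t)² with V_GS = V_G − I_D·R_S = 4.8 − 3.3·I_D.
Substituting gives 6.53·I_D² − 16.6·I_D + 9.27 = 0, with roots I_D = 0.834 or 1.7 mA.
The root I_D = 1.7 mA gives V_GS = -0.814 V ≤ V_t, so take I_D = 0.834 mA.
Then V_GS = 2.05 V and V_DS = V_DD − I_D(R_D+R_S) = 9.6 − 0.834×8 = 2.93 V.
Saturation requires V_DS ≥ V_GS − V_t = 1.18 V; 2.93 ≥ 1.18 ✓.

I_D ≈ 0.83 mA, V_DS ≈ 2.9 V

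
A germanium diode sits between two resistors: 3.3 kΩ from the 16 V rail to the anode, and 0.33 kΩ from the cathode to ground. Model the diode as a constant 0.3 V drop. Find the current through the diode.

I ≈ 4.3 mA

The two resistors are in series with the diode, so KVL gives 16 = I·3.3 + 0.3 + I·0.33.
I = (16 − 0.3) / (3.3 + 0.33) kΩ = 15.7 / 3.63 = 4.33 mA.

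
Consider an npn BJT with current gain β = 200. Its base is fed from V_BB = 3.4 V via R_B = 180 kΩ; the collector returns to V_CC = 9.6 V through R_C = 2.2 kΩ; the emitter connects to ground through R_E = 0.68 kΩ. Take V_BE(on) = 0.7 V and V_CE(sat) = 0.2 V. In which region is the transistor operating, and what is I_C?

Assume active. Base-emitter loop: I_B = (V_BB − V_BE)/(R_B + (β+1)R_E) = (3.4 − 0.7)/(180 + 201×0.68) = 0.00853 mA.
I_C = β·I_B = 200×0.00853 = 1.71 mA.
V_CE = V_CC − I_C·R_C − I_E·R_E = 9.6 − 1.71×2.2 − 1.71×0.68 = 4.68 V > V_CE(sat), so the active-region assumption holds.

active; I_C ≈ 1.7 mA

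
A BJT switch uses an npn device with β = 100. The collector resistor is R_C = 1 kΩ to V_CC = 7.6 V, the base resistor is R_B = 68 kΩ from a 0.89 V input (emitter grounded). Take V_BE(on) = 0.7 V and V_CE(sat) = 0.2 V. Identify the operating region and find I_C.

active; I_C ≈ 0.28 mA

Assume active. Base-emitter loop: I_B = (V_BB − V_BE)/R_B = (0.89 − 0.7)/68 = 0.00279 mA.
I_C = β·I_B = 100×0.00279 = 0.279 mA.
V_CE = V_CC − I_C·R_C = 7.6 − 0.279×1 = 7.32 V > V_CE(sat), so the active-region assumption holds.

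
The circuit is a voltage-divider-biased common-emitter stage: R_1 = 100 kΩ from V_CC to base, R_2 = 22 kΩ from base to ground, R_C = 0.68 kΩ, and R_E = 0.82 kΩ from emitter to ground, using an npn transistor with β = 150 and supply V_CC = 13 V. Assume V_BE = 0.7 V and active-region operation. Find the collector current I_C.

I_C ≈ 1.7 mA

Thevenize the base divider: V_Th = V_CC·R_2/(R_1+R_2) = 13×22/122 = 2.34 V, R_Th = R_1‖R_2 = 18 kΩ.
Base-emitter loop: V_Th = I_B·R_Th + V_BE + (β+1)I_B·R_E, so I_B = (2.34 − 0.7) / (18 + 151×0.82) = 0.0116 mA.
I_C = β·I_B = 150×0.0116 = 1.74 mA, and I_E = (β+1)I_B = 1.75 mA.
V_CE = V_CC − I_C·R_C − I_E·R_E = 13 − 1.74×0.68 − 1.75×0.82 = 10.4 V.
V_CE = 10.4 V > 0.2 V confirms active-region operation.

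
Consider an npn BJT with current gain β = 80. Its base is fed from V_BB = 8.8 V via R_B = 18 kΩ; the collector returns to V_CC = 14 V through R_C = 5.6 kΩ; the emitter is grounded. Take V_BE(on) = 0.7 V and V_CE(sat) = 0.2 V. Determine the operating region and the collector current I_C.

saturation; I_C ≈ 2.5 mA

Assume active: I_B = (8.8 − 0.7)/18 = 0.45 mA, giving I_C = β·I_B = 36 mA.
But then V_CE = 14 − 36×5.6 = -188 V < V_CE(sat) = 0.2 V — impossible in the active region.
So the transistor is saturated. With V_CE = 0.2 V, I_C = (V_CC − 0.2)/R_C = 13.8/5.6 = 2.46 mA.
Check: β·I_B = 36 mA > I_C = 2.46 mA, confirming saturation.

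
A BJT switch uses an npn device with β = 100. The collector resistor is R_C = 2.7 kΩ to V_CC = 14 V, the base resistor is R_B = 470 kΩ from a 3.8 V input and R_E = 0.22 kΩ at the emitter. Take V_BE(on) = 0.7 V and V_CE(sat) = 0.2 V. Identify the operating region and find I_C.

active; I_C ≈ 0.63 mA

Assume active. Base-emitter loop: I_B = (V_BB − V_BE)/(R_B + (β+1)R_E) = (3.8 − 0.7)/(470 + 101×0.22) = 0.0063 mA.
I_C = β·I_B = 100×0.0063 = 0.63 mA.
V_CE = V_CC − I_C·R_C − I_E·R_E = 14 − 0.63×2.7 − 0.636×0.22 = 12.2 V > V_CE(sat), so the active-region assumption holds.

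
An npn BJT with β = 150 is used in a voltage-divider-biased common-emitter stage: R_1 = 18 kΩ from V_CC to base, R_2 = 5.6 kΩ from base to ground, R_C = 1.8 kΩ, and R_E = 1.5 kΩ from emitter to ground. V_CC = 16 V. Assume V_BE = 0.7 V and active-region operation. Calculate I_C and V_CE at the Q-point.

I_C ≈ 2 mA, V_CE ≈ 9.3 V

Thevenize the base divider: V_Th = V_CC·R_2/(R_1+R_2) = 16×5.6/23.6 = 3.8 V, R_Th = R_1‖R_2 = 4.27 kΩ.
Base-emitter loop: V_Th = I_B·R_Th + V_BE + (β+1)I_B·R_E, so I_B = (3.8 − 0.7) / (4.27 + 151×1.5) = 0.0134 mA.
I_C = β·I_B = 150×0.0134 = 2.01 mA, and I_E = (β+1)I_B = 2.03 mA.
V_CE = V_CC − I_C·R_C − I_E·R_E = 16 − 2.01×1.8 − 2.03×1.5 = 9.34 V.
V_CE = 9.34 V > 0.2 V confirms active-region operation.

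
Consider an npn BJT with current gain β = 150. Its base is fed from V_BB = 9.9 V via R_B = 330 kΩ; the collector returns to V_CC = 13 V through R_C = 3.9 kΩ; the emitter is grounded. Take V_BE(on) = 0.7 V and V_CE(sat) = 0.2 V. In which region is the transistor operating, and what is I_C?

saturation; I_C ≈ 3.3 mA

Assume active: I_B = (9.9 − 0.7)/330 = 0.0279 mA, giving I_C = β·I_B = 4.18 mA.
But then V_CE = 13 − 4.18×3.9 = -3.31 V < V_CE(sat) = 0.2 V — impossible in the active region.
So the transistor is saturated. With V_CE = 0.2 V, I_C = (V_CC − 0.2)/R_C = 12.8/3.9 = 3.28 mA.
Check: β·I_B = 4.18 mA > I_C = 3.28 mA, confirming saturation.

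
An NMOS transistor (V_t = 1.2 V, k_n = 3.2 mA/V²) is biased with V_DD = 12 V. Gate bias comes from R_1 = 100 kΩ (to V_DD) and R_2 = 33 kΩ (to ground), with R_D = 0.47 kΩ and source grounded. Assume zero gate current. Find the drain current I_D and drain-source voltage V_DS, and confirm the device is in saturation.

I_D ≈ 5.1 mA, V_DS ≈ 9.6 V

V_G = V_DD·R_2/(R_1+R_2) = 12×33/133 = 2.98 V. With the source grounded, V_GS = V_G = 2.98 V.
Assume saturation: I_D = (k_n/2)(V_GS − V_t)² = (3.2/2)×(2.98 − 1.2)² = 1.6×1.78² = 5.05 mA.
V_DS = V_DD − I_D·R_D = 12 − 5.05×0.47 = 9.62 V.
Saturation requires V_DS ≥ V_GS − V_t = 1.78 V; 9.62 ≥ 1.78 ✓.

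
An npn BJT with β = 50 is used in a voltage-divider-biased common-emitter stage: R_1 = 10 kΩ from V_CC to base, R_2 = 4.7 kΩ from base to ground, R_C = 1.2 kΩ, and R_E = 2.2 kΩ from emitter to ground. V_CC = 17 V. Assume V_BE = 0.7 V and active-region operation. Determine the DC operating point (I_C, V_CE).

I_C ≈ 2.1 mA, V_CE ≈ 9.9 V

Thevenize the base divider: V_Th = V_CC·R_2/(R_1+R_2) = 17×4.7/14.7 = 5.44 V, R_Th = R_1‖R_2 = 3.2 kΩ.
Base-emitter loop: V_Th = I_B·R_Th + V_BE + (β+1)I_B·R_E, so I_B = (5.44 − 0.7) / (3.2 + 51×2.2) = 0.041 mA.
I_C = β·I_B = 50×0.041 = 2.05 mA, and I_E = (β+1)I_B = 2.09 mA.
V_CE = V_CC − I_C·R_C − I_E·R_E = 17 − 2.05×1.2 − 2.09×2.2 = 9.93 V.
V_CE = 9.93 V > 0.2 V confirms active-region operation.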